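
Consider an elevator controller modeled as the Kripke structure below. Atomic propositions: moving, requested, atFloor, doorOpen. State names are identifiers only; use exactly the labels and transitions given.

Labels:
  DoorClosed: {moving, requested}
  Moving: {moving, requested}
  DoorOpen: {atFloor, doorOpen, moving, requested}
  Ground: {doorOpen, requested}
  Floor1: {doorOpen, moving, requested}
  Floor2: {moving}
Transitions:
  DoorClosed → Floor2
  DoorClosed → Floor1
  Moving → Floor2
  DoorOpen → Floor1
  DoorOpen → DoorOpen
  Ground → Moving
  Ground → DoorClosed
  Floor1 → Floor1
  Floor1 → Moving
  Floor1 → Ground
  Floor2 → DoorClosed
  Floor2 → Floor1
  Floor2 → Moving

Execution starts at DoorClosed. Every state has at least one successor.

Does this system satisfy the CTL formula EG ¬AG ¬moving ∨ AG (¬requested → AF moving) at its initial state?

Holds

States satisfying ¬AG ¬moving: {DoorClosed, Moving, DoorOpen, Ground, Floor1, Floor2}.
States satisfying EG ¬AG ¬moving: {DoorClosed, Moving, DoorOpen, Ground, Floor1, Floor2}.
States satisfying ¬requested → AF moving: {DoorClosed, Moving, DoorOpen, Ground, Floor1, Floor2}.
States satisfying AG (¬requested → AF moving): {DoorClosed, Moving, DoorOpen, Ground, Floor1, Floor2}.
States satisfying EG ¬AG ¬moving ∨ AG (¬requested → AF moving): {DoorClosed, Moving, DoorOpen, Ground, Floor1, Floor2}.
DoorClosed ∈ Sat(EG ¬AG ¬moving ∨ AG (¬requested → AF moving)).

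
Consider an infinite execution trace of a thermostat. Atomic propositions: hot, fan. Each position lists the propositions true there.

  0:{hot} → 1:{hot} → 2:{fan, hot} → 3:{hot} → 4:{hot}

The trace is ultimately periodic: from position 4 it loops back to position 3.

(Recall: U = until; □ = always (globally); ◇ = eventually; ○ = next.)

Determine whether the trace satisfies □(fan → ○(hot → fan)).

Violated

fan → ○(hot → fan) must hold at every position from 0 onward. It fails at position 2, so □(fan → ○(hot → fan)) is false.
Positions where fan holds: 2.
Check ○(hot → fan) at each: 2→fails.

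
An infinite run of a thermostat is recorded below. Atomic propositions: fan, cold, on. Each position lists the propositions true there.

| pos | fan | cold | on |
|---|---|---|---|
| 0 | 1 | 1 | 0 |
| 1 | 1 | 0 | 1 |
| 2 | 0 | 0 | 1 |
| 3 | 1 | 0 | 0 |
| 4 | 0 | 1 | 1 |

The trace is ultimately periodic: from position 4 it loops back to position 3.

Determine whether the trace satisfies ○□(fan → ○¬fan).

Holds

The position after 0 is 1; □(fan → ○¬fan) is true there.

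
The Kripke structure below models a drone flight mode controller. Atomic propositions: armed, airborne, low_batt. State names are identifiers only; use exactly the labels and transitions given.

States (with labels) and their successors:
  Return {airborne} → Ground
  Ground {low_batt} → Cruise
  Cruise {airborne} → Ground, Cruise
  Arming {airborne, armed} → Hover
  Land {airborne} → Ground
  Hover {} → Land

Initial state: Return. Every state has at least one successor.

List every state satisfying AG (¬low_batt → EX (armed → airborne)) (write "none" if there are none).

{Return, Ground, Cruise, Arming, Land, Hover}

States satisfying ¬low_batt → EX (armed → airborne): {Return, Ground, Cruise, Arming, Land, Hover}.
States satisfying AG (¬low_batt → EX (armed → airborne)): {Return, Ground, Cruise, Arming, Land, Hover}.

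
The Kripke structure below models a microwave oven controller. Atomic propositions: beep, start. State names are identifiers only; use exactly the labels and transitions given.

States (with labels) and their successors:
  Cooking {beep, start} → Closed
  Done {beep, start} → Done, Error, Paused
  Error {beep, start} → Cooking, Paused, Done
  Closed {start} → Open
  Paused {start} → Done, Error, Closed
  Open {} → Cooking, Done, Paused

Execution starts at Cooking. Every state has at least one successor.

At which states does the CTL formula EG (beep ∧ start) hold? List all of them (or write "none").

{Done, Error}

States satisfying beep ∧ start: {Cooking, Done, Error}.
States satisfying EG (beep ∧ start): {Done, Error}.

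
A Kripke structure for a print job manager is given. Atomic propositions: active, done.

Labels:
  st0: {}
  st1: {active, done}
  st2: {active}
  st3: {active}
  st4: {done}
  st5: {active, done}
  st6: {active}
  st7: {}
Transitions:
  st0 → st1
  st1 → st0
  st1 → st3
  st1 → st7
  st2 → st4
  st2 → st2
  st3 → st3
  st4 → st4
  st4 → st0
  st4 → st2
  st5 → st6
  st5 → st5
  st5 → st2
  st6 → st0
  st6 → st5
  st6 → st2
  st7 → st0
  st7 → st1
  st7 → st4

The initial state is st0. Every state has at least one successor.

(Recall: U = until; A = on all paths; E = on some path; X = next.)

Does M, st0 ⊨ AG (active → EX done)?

States satisfying active → EX done: {st0, st2, st4, st5, st6, st7}.
States satisfying AG (active → EX done): ∅.
st1 is reachable from st0 and violates active → EX done, so AG fails at st0.
st0 ∉ Sat(AG (active → EX done)).

No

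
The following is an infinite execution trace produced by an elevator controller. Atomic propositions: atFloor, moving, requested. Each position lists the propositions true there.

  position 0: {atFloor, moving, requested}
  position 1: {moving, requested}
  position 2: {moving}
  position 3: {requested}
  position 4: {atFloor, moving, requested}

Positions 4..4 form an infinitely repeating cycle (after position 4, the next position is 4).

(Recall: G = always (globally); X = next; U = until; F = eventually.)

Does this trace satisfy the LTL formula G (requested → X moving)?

requested → X moving holds at every position 0..4, and those are all positions ever visited, so G (requested → X moving) holds.
Positions where requested holds: 0, 1, 3, 4.
Check X moving at each: 0→ok, 1→ok, 3→ok, 4→ok.

Holds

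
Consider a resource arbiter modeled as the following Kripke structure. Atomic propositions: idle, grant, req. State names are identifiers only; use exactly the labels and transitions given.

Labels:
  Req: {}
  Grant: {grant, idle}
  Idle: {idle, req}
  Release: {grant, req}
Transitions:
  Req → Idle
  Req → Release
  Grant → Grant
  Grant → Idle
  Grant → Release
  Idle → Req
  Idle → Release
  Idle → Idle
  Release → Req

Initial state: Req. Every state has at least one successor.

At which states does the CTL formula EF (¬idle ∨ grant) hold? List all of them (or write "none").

States satisfying ¬idle ∨ grant: {Req, Grant, Release}.
States satisfying EF (¬idle ∨ grant): {Req, Grant, Idle, Release}.

{Req, Grant, Idle, Release}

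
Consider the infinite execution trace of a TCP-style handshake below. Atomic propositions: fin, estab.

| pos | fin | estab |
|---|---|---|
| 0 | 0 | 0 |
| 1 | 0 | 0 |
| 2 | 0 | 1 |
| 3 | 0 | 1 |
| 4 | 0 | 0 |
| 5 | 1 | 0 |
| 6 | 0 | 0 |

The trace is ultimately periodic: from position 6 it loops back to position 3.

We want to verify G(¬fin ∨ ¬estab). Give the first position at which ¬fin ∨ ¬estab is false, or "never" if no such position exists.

never

¬fin ∨ ¬estab holds at every position 0..6, and those are all the positions the trace ever visits, so the invariant G(¬fin ∨ ¬estab) is never violated.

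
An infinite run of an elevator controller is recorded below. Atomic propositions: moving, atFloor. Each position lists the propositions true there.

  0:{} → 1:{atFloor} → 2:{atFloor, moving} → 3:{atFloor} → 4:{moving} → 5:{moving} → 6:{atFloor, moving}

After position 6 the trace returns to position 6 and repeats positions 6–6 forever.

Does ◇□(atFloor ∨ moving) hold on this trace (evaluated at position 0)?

□(atFloor ∨ moving) holds at position 1, which is reachable from 0, so ◇□(atFloor ∨ moving) holds.

Yes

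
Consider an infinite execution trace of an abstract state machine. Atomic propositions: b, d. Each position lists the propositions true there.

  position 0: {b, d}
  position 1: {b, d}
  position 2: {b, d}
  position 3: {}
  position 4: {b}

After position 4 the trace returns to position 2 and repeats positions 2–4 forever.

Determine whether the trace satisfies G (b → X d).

b → X d must hold at every position from 0 onward. It fails at position 2, so G (b → X d) is false.
Positions where b holds: 0, 1, 2, 4.
Check X d at each: 0→ok, 1→ok, 2→fails, 4→ok.

No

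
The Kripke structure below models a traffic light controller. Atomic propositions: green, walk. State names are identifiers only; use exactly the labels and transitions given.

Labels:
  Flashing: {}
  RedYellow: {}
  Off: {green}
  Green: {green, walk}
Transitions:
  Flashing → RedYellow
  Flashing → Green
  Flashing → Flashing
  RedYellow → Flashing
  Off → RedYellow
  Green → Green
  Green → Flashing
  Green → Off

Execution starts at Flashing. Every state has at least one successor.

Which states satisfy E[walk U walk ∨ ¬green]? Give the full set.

States satisfying walk: {Green}.
States satisfying walk ∨ ¬green: {Flashing, RedYellow, Green}.
States satisfying E[walk U walk ∨ ¬green]: {Flashing, RedYellow, Green}.

{Flashing, RedYellow, Green}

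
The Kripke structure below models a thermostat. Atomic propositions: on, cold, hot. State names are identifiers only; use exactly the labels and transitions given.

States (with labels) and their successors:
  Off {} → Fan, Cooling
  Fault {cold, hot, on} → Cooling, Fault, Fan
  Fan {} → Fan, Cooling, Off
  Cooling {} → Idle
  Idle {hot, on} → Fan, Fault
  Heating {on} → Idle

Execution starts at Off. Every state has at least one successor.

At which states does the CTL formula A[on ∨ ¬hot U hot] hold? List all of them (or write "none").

States satisfying on ∨ ¬hot: {Off, Fault, Fan, Cooling, Idle, Heating}.
States satisfying hot: {Fault, Idle}.
States satisfying A[on ∨ ¬hot U hot]: {Fault, Cooling, Idle, Heating}.

{Fault, Cooling, Idle, Heating}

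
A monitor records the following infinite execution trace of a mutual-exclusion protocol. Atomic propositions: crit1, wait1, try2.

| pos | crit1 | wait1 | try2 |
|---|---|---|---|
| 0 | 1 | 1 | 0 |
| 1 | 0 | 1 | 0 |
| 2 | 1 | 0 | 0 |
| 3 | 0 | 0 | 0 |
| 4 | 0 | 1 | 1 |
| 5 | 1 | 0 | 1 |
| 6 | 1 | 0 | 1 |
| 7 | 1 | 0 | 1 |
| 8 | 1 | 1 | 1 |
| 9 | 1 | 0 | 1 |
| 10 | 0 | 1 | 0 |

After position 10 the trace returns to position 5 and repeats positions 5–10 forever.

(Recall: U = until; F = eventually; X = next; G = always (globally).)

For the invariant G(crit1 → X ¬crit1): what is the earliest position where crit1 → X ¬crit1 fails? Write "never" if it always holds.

5

Check crit1 → X ¬crit1 at each position in order: 0 ✓, 1 ✓, 2 ✓, 3 ✓, 4 ✓.
At position 5 the labels are {crit1, try2} and the next position 6 has {crit1, try2}, so crit1 → X ¬crit1 is false there. This is the first violation.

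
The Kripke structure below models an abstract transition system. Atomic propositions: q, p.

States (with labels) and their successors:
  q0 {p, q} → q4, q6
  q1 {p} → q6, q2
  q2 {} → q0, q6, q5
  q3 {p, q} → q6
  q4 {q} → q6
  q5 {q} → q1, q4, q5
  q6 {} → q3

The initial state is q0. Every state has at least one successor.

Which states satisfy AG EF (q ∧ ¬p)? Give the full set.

none

States satisfying EF (q ∧ ¬p): {q0, q1, q2, q4, q5}.
States satisfying AG EF (q ∧ ¬p): ∅.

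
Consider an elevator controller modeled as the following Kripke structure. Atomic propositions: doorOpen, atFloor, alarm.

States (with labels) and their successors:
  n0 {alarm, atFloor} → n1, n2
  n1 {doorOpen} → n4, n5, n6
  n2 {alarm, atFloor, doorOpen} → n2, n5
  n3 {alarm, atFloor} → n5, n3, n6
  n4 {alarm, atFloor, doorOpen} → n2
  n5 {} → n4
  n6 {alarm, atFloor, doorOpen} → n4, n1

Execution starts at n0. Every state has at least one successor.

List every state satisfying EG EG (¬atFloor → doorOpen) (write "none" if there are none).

States satisfying EG (¬atFloor → doorOpen): {n0, n1, n2, n3, n4, n6}.
States satisfying EG EG (¬atFloor → doorOpen): {n0, n1, n2, n3, n4, n6}.

{n0, n1, n2, n3, n4, n6}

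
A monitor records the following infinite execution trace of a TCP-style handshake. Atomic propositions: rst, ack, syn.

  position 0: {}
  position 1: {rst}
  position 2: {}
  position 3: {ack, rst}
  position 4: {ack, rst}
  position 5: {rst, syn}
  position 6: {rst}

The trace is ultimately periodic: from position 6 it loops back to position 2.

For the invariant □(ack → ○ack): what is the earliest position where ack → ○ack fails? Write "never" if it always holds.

4

Check ack → ○ack at each position in order: 0 ✓, 1 ✓, 2 ✓, 3 ✓.
At position 4 the labels are {ack, rst} and the next position 5 has {rst, syn}, so ack → ○ack is false there. This is the first violation.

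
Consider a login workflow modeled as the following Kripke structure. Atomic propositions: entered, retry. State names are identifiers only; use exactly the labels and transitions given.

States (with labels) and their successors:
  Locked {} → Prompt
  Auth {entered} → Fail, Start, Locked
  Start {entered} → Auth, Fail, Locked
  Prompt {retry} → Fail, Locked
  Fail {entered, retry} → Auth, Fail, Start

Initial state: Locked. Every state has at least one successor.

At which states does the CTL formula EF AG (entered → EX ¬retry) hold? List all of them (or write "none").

{Locked, Auth, Start, Prompt, Fail}

States satisfying AG (entered → EX ¬retry): {Locked, Auth, Start, Prompt, Fail}.
States satisfying EF AG (entered → EX ¬retry): {Locked, Auth, Start, Prompt, Fail}.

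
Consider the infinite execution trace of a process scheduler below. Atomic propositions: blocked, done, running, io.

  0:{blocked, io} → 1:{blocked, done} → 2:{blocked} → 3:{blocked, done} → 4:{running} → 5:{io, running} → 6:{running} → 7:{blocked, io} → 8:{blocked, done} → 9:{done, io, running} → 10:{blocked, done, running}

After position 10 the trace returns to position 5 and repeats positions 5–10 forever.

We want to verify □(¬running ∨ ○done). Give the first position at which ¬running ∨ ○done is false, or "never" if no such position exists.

4

Check ¬running ∨ ○done at each position in order: 0 ✓, 1 ✓, 2 ✓, 3 ✓.
At position 4 the labels are {running} and the next position 5 has {io, running}, so ¬running ∨ ○done is false there. This is the first violation.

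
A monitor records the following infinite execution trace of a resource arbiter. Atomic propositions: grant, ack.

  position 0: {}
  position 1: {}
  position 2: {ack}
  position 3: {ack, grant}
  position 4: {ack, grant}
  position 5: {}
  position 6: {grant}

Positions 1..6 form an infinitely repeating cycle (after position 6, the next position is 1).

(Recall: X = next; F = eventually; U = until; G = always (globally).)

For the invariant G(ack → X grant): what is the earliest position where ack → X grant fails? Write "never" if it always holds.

Check ack → X grant at each position in order: 0 ✓, 1 ✓, 2 ✓, 3 ✓.
At position 4 the labels are {ack, grant} and the next position 5 has {}, so ack → X grant is false there. This is the first violation.

4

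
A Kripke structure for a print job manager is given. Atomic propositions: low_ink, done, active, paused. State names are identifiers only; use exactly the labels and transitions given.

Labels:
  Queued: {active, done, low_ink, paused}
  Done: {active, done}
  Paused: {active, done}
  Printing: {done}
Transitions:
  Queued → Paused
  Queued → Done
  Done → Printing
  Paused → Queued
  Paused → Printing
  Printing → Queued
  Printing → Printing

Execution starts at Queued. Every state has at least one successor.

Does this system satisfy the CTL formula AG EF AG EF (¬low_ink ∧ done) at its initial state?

Satisfied

States satisfying EF AG EF (¬low_ink ∧ done): {Queued, Done, Paused, Printing}.
States satisfying AG EF AG EF (¬low_ink ∧ done): {Queued, Done, Paused, Printing}.
Every state reachable from Queued satisfies EF AG EF (¬low_ink ∧ done).
Queued ∈ Sat(AG EF AG EF (¬low_ink ∧ done)).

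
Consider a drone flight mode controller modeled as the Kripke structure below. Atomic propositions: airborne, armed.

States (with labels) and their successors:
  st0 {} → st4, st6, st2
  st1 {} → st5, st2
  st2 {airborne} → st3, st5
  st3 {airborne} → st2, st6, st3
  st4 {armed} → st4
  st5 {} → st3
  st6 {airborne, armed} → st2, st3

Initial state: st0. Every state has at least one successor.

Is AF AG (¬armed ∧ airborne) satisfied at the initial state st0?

States satisfying AG (¬armed ∧ airborne): ∅.
States satisfying AF AG (¬armed ∧ airborne): ∅.
There is a path from st0 along which AG (¬armed ∧ airborne) never holds.
st0 ∉ Sat(AF AG (¬armed ∧ airborne)).

Does not hold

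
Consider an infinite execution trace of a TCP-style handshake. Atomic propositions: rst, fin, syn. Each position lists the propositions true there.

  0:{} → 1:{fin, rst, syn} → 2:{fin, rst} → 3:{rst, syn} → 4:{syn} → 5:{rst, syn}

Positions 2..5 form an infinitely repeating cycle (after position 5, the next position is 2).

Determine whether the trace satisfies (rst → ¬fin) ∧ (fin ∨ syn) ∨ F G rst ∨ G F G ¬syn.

Does not hold

F G ¬syn must hold at every position from 0 onward. It fails at position 0, so G F G ¬syn is false.
At position 0: (rst → ¬fin) ∧ (fin ∨ syn) ∨ F G rst is false; G F G ¬syn is false; so (rst → ¬fin) ∧ (fin ∨ syn) ∨ F G rst ∨ G F G ¬syn is false.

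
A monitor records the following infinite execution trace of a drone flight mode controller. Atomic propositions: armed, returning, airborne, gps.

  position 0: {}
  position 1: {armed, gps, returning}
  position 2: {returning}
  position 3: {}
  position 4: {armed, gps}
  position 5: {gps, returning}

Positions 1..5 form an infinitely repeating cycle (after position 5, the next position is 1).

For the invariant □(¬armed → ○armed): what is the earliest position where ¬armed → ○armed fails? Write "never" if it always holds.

2

Check ¬armed → ○armed at each position in order: 0 ✓, 1 ✓.
At position 2 the labels are {returning} and the next position 3 has {}, so ¬armed → ○armed is false there. This is the first violation.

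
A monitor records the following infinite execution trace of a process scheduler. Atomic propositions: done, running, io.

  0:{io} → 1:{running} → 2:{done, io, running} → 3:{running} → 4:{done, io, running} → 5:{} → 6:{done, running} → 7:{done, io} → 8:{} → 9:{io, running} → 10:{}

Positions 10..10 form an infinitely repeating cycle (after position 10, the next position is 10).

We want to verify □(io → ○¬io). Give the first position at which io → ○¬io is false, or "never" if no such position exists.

never

io → ○¬io holds at every position 0..10, and those are all the positions the trace ever visits, so the invariant □(io → ○¬io) is never violated.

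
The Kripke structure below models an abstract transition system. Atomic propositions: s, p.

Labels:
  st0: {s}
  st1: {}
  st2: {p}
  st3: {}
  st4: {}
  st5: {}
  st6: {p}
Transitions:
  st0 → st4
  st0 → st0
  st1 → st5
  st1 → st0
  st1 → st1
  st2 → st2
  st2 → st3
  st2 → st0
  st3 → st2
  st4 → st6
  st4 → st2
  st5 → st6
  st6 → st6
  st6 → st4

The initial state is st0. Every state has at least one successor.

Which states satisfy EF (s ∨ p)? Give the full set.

States satisfying s ∨ p: {st0, st2, st6}.
States satisfying EF (s ∨ p): {st0, st1, st2, st3, st4, st5, st6}.

{st0, st1, st2, st3, st4, st5, st6}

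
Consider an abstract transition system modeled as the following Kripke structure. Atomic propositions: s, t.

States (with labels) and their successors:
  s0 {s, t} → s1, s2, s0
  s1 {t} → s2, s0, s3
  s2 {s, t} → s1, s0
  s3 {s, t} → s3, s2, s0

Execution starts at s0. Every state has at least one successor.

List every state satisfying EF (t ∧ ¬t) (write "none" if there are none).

none

States satisfying t ∧ ¬t: ∅.
States satisfying EF (t ∧ ¬t): ∅.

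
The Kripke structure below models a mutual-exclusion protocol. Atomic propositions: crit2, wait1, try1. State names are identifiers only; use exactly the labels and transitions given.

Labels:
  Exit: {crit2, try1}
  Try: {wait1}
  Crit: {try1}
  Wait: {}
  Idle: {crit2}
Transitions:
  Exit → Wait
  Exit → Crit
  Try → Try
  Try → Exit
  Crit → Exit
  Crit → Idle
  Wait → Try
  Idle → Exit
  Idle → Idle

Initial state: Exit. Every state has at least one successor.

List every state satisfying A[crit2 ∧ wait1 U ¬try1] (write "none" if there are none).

{Try, Wait, Idle}

States satisfying crit2 ∧ wait1: ∅.
States satisfying ¬try1: {Try, Wait, Idle}.
States satisfying A[crit2 ∧ wait1 U ¬try1]: {Try, Wait, Idle}.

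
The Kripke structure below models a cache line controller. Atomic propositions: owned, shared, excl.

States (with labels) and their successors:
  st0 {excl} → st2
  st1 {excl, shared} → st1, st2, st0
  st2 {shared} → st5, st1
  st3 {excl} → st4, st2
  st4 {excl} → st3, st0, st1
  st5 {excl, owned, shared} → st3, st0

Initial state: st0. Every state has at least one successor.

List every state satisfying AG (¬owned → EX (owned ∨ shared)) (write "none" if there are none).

{st0, st1, st2, st3, st4, st5}

States satisfying ¬owned → EX (owned ∨ shared): {st0, st1, st2, st3, st4, st5}.
States satisfying AG (¬owned → EX (owned ∨ shared)): {st0, st1, st2, st3, st4, st5}.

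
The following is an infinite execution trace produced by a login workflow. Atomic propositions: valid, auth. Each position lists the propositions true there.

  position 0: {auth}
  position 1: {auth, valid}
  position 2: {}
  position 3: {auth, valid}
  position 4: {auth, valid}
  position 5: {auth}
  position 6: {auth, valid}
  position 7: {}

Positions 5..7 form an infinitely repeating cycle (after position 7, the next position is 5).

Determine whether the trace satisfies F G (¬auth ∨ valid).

G (¬auth ∨ valid) is false at every position 0..7, so it never becomes true and F G (¬auth ∨ valid) fails.

Violated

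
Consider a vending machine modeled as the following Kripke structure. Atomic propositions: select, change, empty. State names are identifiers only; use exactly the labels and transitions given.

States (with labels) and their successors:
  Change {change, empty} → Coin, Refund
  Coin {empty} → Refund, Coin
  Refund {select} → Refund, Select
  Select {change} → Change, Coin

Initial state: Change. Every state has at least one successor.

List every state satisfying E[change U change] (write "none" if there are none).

{Change, Select}

States satisfying change: {Change, Select}.
States satisfying E[change U change]: {Change, Select}.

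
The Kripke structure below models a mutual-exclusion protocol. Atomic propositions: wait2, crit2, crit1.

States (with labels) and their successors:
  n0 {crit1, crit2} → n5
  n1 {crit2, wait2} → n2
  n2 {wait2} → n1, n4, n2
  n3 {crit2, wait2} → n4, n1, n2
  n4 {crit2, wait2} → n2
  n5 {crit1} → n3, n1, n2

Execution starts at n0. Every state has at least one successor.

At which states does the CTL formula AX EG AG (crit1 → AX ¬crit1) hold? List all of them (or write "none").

States satisfying EG AG (crit1 → AX ¬crit1): {n1, n2, n3, n4, n5}.
States satisfying AX EG AG (crit1 → AX ¬crit1): {n0, n1, n2, n3, n4, n5}.

{n0, n1, n2, n3, n4, n5}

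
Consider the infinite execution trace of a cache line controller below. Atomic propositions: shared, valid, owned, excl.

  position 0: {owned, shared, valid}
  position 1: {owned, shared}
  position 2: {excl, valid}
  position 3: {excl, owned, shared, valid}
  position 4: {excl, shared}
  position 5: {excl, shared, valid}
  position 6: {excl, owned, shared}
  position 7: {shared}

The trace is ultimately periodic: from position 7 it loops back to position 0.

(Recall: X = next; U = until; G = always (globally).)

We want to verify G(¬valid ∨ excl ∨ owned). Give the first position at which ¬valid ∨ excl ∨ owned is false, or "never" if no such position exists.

never

¬valid ∨ excl ∨ owned holds at every position 0..7, and those are all the positions the trace ever visits, so the invariant G(¬valid ∨ excl ∨ owned) is never violated.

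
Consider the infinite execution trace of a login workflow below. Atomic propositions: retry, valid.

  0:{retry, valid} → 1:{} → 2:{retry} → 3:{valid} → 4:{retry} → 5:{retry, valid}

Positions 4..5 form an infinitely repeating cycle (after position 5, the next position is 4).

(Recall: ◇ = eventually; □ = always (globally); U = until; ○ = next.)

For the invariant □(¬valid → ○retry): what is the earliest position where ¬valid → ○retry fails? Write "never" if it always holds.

2

Check ¬valid → ○retry at each position in order: 0 ✓, 1 ✓.
At position 2 the labels are {retry} and the next position 3 has {valid}, so ¬valid → ○retry is false there. This is the first violation.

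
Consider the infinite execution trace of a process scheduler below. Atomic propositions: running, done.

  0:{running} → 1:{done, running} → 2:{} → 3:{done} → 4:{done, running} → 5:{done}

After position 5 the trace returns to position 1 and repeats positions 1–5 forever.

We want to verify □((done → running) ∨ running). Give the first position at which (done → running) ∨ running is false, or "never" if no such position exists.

Check (done → running) ∨ running at each position in order: 0 ✓, 1 ✓, 2 ✓.
At position 3 the labels are {done}, so (done → running) ∨ running is false there. This is the first violation.

3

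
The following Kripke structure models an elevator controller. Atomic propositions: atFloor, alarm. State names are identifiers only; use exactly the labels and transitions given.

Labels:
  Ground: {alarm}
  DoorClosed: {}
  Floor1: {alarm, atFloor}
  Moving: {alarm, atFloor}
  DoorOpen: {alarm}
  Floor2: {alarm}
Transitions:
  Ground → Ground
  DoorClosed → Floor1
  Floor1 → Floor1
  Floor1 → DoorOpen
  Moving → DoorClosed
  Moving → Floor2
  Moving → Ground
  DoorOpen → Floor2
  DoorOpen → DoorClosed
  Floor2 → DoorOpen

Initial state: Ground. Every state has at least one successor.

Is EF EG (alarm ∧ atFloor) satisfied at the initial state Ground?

Does not hold

States satisfying EG (alarm ∧ atFloor): {Floor1}.
States satisfying EF EG (alarm ∧ atFloor): {DoorClosed, Floor1, Moving, DoorOpen, Floor2}.
No suitable path/successor from Ground witnesses the formula.
Ground ∉ Sat(EF EG (alarm ∧ atFloor)).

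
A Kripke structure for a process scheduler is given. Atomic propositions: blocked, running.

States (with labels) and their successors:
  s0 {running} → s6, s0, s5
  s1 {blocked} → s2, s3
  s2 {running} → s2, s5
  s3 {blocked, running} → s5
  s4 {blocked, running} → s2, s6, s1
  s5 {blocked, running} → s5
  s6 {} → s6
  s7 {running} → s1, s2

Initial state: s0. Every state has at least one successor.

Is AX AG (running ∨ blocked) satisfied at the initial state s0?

Does not hold

States satisfying AG (running ∨ blocked): {s1, s2, s3, s5, s7}.
States satisfying AX AG (running ∨ blocked): {s1, s2, s3, s5, s7}.
s0 ∉ Sat(AX AG (running ∨ blocked)).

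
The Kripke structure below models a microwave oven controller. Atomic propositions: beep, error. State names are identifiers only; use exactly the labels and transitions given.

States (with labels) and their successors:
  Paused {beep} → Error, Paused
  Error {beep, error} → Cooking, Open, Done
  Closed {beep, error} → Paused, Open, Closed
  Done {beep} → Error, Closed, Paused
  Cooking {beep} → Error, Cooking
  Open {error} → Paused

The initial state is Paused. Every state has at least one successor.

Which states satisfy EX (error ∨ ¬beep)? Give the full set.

States satisfying error ∨ ¬beep: {Error, Closed, Open}.
States satisfying EX (error ∨ ¬beep): {Paused, Error, Closed, Done, Cooking}.

{Paused, Error, Closed, Done, Cooking}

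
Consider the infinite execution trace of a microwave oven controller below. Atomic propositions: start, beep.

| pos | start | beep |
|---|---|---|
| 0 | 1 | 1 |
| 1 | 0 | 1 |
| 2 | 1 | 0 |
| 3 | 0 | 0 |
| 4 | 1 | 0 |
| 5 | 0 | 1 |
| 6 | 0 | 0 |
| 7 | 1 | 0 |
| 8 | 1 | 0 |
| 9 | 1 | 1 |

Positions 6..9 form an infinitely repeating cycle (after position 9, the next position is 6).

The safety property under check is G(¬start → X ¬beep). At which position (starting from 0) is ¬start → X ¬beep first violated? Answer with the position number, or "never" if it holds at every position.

never

¬start → X ¬beep holds at every position 0..9, and those are all the positions the trace ever visits, so the invariant G(¬start → X ¬beep) is never violated.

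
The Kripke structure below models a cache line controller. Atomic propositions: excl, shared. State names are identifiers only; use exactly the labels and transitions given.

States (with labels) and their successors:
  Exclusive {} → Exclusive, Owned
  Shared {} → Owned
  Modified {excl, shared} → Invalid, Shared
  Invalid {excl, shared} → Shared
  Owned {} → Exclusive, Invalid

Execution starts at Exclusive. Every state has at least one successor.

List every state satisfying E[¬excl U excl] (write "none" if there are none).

{Exclusive, Shared, Modified, Invalid, Owned}

States satisfying ¬excl: {Exclusive, Shared, Owned}.
States satisfying excl: {Modified, Invalid}.
States satisfying E[¬excl U excl]: {Exclusive, Shared, Modified, Invalid, Owned}.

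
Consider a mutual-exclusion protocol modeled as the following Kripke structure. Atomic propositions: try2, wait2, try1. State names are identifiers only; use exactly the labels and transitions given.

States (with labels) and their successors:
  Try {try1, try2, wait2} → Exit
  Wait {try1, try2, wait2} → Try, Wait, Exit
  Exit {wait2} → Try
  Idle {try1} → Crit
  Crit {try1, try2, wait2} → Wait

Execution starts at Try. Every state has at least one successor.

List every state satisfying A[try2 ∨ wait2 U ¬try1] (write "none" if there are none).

States satisfying try2 ∨ wait2: {Try, Wait, Exit, Crit}.
States satisfying ¬try1: {Exit}.
States satisfying A[try2 ∨ wait2 U ¬try1]: {Try, Exit}.

{Try, Exit}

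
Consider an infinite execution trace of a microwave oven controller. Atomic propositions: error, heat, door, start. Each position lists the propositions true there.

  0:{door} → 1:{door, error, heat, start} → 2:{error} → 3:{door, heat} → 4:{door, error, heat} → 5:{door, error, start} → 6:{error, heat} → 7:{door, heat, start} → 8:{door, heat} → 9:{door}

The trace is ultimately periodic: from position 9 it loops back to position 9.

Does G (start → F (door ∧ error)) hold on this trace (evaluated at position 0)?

Violated

start → F (door ∧ error) must hold at every position from 0 onward. It fails at position 7, so G (start → F (door ∧ error)) is false.
Positions where start holds: 1, 5, 7.
Check F (door ∧ error) at each: 1→ok, 5→ok, 7→fails.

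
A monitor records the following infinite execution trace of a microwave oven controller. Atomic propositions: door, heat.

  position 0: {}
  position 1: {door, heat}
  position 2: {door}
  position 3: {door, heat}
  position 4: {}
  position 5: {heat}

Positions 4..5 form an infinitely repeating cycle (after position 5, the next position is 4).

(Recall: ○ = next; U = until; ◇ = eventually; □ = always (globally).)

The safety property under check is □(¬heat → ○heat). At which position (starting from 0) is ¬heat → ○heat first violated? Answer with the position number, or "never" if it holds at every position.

never

¬heat → ○heat holds at every position 0..5, and those are all the positions the trace ever visits, so the invariant □(¬heat → ○heat) is never violated.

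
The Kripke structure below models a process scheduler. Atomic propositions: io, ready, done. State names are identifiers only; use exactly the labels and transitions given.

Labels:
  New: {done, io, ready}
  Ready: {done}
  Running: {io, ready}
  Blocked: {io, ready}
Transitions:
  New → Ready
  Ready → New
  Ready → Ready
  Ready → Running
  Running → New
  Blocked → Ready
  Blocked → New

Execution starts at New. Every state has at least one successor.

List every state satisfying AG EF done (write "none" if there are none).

States satisfying EF done: {New, Ready, Running, Blocked}.
States satisfying AG EF done: {New, Ready, Running, Blocked}.

{New, Ready, Running, Blocked}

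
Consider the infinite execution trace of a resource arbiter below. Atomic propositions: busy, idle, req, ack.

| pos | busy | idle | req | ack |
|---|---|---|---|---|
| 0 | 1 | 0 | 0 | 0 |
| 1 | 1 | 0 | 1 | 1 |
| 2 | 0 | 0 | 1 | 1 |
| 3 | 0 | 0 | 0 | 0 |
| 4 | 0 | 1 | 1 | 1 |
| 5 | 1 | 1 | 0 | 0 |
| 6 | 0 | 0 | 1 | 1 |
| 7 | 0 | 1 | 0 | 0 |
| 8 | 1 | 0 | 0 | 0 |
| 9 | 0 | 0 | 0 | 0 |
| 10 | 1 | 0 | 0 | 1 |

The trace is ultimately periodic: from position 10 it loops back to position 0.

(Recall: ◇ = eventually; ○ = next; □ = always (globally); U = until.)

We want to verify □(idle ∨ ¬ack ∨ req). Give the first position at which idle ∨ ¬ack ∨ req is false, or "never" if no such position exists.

Check idle ∨ ¬ack ∨ req at each position in order: 0 ✓, 1 ✓, 2 ✓, 3 ✓, 4 ✓, 5 ✓, 6 ✓, 7 ✓, 8 ✓, 9 ✓.
At position 10 the labels are {ack, busy}, so idle ∨ ¬ack ∨ req is false there. This is the first violation.

10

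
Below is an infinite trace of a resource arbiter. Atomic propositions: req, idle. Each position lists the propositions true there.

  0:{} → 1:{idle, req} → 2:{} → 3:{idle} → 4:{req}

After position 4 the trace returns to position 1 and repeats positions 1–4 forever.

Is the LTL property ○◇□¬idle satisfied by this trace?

The position after 0 is 1; ◇□¬idle is false there.

No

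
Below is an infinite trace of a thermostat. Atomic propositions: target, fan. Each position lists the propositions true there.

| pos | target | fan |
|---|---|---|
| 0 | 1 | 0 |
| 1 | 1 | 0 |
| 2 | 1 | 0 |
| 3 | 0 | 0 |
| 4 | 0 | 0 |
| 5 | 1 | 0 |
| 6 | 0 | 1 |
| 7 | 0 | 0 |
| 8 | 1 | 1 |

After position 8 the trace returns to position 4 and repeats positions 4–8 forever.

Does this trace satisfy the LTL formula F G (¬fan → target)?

G (¬fan → target) is false at every position 0..8, so it never becomes true and F G (¬fan → target) fails.

Violated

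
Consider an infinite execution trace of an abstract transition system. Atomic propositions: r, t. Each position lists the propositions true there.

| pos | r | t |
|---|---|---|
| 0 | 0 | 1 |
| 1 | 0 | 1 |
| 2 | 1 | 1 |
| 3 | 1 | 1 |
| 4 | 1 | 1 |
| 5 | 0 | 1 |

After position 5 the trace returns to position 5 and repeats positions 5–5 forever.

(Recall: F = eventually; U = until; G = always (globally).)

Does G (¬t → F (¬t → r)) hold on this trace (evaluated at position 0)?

Yes

¬t → F (¬t → r) holds at every position 0..5, and those are all positions ever visited, so G (¬t → F (¬t → r)) holds.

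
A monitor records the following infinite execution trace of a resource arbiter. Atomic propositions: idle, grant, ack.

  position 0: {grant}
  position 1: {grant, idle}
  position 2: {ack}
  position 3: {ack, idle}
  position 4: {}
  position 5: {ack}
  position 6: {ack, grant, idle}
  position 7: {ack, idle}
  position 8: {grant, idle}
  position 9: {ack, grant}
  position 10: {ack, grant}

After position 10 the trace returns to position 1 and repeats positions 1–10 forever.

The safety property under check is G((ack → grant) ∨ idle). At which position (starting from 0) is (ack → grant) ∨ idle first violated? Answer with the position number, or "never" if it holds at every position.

Check (ack → grant) ∨ idle at each position in order: 0 ✓, 1 ✓.
At position 2 the labels are {ack}, so (ack → grant) ∨ idle is false there. This is the first violation.

2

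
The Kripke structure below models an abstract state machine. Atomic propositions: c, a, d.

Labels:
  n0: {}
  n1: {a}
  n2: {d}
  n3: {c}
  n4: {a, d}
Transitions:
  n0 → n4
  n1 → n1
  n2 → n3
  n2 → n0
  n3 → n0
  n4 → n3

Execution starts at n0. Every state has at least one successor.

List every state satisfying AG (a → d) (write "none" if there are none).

States satisfying a → d: {n0, n2, n3, n4}.
States satisfying AG (a → d): {n0, n2, n3, n4}.

{n0, n2, n3, n4}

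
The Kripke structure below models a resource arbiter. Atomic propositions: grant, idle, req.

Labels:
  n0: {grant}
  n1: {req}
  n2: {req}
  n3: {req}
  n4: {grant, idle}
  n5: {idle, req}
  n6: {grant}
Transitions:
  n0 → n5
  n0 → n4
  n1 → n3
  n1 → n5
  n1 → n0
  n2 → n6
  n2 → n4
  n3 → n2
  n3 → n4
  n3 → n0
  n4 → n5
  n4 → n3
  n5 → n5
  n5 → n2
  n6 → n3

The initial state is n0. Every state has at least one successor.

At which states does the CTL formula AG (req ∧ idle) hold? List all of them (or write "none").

States satisfying req ∧ idle: {n5}.
States satisfying AG (req ∧ idle): ∅.

none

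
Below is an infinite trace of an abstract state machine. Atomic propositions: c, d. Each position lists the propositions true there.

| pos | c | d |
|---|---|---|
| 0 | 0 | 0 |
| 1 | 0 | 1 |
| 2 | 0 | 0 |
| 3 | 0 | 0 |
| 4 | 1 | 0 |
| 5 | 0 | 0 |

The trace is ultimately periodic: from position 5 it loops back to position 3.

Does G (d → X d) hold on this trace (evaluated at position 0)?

No

d → X d must hold at every position from 0 onward. It fails at position 1, so G (d → X d) is false.
Positions where d holds: 1.
Check X d at each: 1→fails.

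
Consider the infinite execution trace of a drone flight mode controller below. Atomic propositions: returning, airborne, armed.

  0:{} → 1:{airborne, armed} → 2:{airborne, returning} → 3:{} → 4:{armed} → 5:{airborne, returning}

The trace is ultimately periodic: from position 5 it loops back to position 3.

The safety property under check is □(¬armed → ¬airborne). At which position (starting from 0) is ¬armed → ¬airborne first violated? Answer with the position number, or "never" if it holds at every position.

Check ¬armed → ¬airborne at each position in order: 0 ✓, 1 ✓.
At position 2 the labels are {airborne, returning}, so ¬armed → ¬airborne is false there. This is the first violation.

2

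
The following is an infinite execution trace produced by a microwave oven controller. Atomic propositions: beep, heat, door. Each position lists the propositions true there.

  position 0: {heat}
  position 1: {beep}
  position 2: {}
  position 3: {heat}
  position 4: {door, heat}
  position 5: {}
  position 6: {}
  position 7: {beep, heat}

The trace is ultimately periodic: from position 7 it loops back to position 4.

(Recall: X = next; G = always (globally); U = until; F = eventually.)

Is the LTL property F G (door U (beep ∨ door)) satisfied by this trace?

Does not hold

G (door U (beep ∨ door)) is false at every position 0..7, so it never becomes true and F G (door U (beep ∨ door)) fails.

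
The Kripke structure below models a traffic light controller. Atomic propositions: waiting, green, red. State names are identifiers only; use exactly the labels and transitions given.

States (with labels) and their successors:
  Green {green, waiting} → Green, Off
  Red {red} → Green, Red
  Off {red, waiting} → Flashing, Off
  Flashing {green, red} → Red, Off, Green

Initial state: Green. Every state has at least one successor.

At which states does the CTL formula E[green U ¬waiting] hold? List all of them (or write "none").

{Red, Flashing}

States satisfying green: {Green, Flashing}.
States satisfying ¬waiting: {Red, Flashing}.
States satisfying E[green U ¬waiting]: {Red, Flashing}.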